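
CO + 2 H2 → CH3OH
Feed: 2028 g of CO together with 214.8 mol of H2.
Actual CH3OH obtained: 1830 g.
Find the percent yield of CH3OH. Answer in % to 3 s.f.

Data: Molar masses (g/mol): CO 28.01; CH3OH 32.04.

n(CO) = 2028 / 28.01 = 72.40 mol
n(H2) = 214.8 mol
n/ν for CO = 72.40/1 = 72.40
n/ν for H2 = 214.8/2 = 107.4
Smallest n/ν is CO → limiting reagent.
theoretical n(CH3OH) = (1/1) × 72.40 = 72.40 mol → 2320 g
% yield = 1830 / 2320 × 100 = 78.88 %

78.9 %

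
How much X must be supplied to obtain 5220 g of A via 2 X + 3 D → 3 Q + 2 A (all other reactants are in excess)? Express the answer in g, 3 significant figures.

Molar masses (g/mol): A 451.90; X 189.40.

n(A) = 5220 / 451.90 = 11.55 mol
n(X) = (2/2) × 11.55 = 11.55 mol
mass = 11.55 × 189.40 = 2188 g

2190 g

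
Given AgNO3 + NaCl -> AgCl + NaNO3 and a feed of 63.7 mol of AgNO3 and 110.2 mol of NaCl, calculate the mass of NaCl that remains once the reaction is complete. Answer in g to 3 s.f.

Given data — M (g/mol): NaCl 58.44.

n(AgNO3) = 63.70 mol
n(NaCl) = 110.2 mol
n/ν → AgNO3: 63.70, NaCl: 110.2; AgNO3 is limiting.
NaCl consumed = (1/1) × 63.70 = 63.70 mol
NaCl remaining = 110.2 − 63.70 = 46.50 mol
mass = 46.50 × 58.44 = 2717 g

2720 g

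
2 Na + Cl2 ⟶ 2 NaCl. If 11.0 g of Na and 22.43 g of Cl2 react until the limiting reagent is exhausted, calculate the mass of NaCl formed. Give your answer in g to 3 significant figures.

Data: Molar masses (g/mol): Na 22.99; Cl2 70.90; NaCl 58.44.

28.0 g

n(Na) = 11.00 / 22.99 = 0.4785 mol
n(Cl2) = 22.43 / 70.90 = 0.3164 mol
n/ν for Na = 0.4785/2 = 0.2393
n/ν for Cl2 = 0.3164/1 = 0.3164
Smallest n/ν is Na → limiting reagent.
n(NaCl) = (2/2) × 0.4785 = 0.4785 mol
mass = 0.4785 × 58.44 = 27.96 g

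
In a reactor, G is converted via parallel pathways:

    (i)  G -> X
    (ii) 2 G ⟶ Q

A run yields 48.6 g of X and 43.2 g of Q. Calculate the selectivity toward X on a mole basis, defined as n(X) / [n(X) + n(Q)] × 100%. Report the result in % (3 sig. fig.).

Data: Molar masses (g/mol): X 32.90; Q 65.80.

n(X) = 48.6 / 32.90 = 1.477 mol
n(Q) = 43.2 / 65.80 = 0.6565 mol
selectivity = 1.477/(1.477+0.6565) × 100 = 69.23 %

69.2 %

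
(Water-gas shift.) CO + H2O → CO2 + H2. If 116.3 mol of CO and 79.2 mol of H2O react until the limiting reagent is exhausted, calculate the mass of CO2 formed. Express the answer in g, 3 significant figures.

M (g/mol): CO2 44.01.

n(CO) = 116.3 mol
n(H2O) = 79.20 mol
n/ν → CO: 116.3, H2O: 79.20; H2O is limiting.
n(CO2) = (1/1) × 79.20 = 79.20 mol
mass = 79.20 × 44.01 = 3486 g

3490 g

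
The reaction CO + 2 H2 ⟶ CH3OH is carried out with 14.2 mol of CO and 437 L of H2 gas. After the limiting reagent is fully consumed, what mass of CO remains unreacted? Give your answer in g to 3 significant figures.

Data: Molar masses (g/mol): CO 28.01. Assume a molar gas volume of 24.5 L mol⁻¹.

n(CO) = 14.20 mol
n(H2) = 437.0 / 24.5 = 17.84 mol
n/ν → CO: 14.20, H2: 8.920; H2 is limiting.
CO consumed = (1/2) × 17.84 = 8.920 mol
CO remaining = 14.20 − 8.920 = 5.280 mol
mass = 5.280 × 28.01 = 147.9 g

148 g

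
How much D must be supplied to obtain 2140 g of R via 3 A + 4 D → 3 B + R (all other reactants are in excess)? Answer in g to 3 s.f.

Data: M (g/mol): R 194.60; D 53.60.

n(R) = 2140 / 194.60 = 11.00 mol
n(D) = (4/1) × 11.00 = 44.00 mol
mass = 44.00 × 53.60 = 2358 g

2360 g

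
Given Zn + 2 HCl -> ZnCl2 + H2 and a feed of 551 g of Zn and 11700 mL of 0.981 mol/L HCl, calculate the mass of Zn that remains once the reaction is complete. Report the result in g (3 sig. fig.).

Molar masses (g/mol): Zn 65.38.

176 g

n(Zn) = 551.0 / 65.38 = 8.428 mol
n(HCl) = 0.981 × 11700/1000 = 11.48 mol
n/ν for Zn = 8.428/1 = 8.428
n/ν for HCl = 11.48/2 = 5.740
Smallest n/ν is HCl → limiting reagent.
Zn consumed = (1/2) × 11.48 = 5.740 mol
Zn remaining = 8.428 − 5.740 = 2.688 mol
mass = 2.688 × 65.38 = 175.7 g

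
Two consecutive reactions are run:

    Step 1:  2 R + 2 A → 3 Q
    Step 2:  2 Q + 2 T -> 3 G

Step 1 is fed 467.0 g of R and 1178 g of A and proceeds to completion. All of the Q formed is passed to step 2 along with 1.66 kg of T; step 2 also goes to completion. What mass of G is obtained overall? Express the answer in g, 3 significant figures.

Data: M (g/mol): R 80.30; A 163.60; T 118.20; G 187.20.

Step 1:
n(R) = 467.0 / 80.30 = 5.816 mol
n(A) = 1178 / 163.60 = 7.200 mol
n/ν for R = 5.816/2 = 2.908
n/ν for A = 7.200/2 = 3.600
Smallest n/ν is R → limiting reagent.
n(Q) produced = (3/2) × 5.816 = 8.724 mol
Step 2:
n(Q) available = 8.724 mol
n(T) = 1.660×1000 / 118.20 = 14.04 mol
n/ν for Q = 8.724/2 = 4.362
n/ν for T = 14.04/2 = 7.020
Smallest n/ν is Q → limiting reagent.
n(G) = (3/2) × 8.724 = 13.09 mol
mass = 13.09 × 187.20 = 2450 g

2450 g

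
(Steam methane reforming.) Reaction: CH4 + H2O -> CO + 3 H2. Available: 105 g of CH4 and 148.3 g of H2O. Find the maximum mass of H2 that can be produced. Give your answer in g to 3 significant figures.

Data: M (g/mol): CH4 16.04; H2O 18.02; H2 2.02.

n(CH4) = 105.0 / 16.04 = 6.546 mol
n(H2O) = 148.3 / 18.02 = 8.230 mol
n/ν for CH4 = 6.546/1 = 6.546
n/ν for H2O = 8.230/1 = 8.230
Smallest n/ν is CH4 → limiting reagent.
n(H2) = (3/1) × 6.546 = 19.64 mol
mass = 19.64 × 2.02 = 39.67 g

39.7 g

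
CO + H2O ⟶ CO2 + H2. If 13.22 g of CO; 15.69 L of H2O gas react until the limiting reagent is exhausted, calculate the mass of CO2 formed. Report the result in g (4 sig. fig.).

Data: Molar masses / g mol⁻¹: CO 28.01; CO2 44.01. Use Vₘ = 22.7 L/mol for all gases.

20.77 g

n(CO) = 13.22 / 28.01 = 0.4720 mol
n(H2O) = 15.69 / 22.7 = 0.6912 mol
n/ν for CO = 0.4720/1 = 0.4720
n/ν for H2O = 0.6912/1 = 0.6912
Smallest n/ν is CO → limiting reagent.
n(CO2) = (1/1) × 0.4720 = 0.4720 mol
mass = 0.4720 × 44.01 = 20.77 g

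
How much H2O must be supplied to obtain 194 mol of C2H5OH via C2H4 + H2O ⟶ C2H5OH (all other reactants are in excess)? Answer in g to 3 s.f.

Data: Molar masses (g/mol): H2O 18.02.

n(C2H5OH) = 194.0 mol
n(H2O) = (1/1) × 194.0 = 194.0 mol
mass = 194.0 × 18.02 = 3496 g

3500 g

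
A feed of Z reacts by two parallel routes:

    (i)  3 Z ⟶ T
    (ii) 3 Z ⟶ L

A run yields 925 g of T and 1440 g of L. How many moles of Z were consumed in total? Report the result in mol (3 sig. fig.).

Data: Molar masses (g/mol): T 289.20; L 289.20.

n(T) = 925 / 289.20 = 3.198 mol
n(L) = 1440 / 289.20 = 4.979 mol
n(Z) via (i) = (3/1)×3.198 = 9.594 mol
n(Z) via (ii) = (3/1)×4.979 = 14.94 mol
total n(Z) = 9.594 + 14.94 = 24.53 mol

24.5 mol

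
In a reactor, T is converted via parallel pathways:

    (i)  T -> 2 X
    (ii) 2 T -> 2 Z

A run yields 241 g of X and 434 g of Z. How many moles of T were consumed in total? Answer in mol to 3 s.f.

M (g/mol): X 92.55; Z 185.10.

n(X) = 241 / 92.55 = 2.604 mol
n(Z) = 434 / 185.10 = 2.345 mol
n(T) via (i) = (1/2)×2.604 = 1.302 mol
n(T) via (ii) = (2/2)×2.345 = 2.345 mol
total n(T) = 1.302 + 2.345 = 3.647 mol

3.65 mol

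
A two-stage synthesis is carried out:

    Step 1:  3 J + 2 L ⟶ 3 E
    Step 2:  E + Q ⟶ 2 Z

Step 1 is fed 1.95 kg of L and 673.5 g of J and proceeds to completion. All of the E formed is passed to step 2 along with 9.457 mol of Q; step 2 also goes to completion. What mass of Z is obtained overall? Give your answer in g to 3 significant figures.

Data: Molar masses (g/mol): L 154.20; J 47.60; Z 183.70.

3470 g

Step 1:
n(L) = 1.950×1000 / 154.20 = 12.65 mol
n(J) = 673.5 / 47.60 = 14.15 mol
n/ν for L = 12.65/2 = 6.325
n/ν for J = 14.15/3 = 4.717
Smallest n/ν is J → limiting reagent.
n(E) produced = (3/3) × 14.15 = 14.15 mol
Step 2:
n(E) available = 14.15 mol
n(Q) = 9.457 mol
n/ν for E = 14.15/1 = 14.15
n/ν for Q = 9.457/1 = 9.457
Smallest n/ν is Q → limiting reagent.
n(Z) = (2/1) × 9.457 = 18.91 mol
mass = 18.91 × 183.70 = 3474 g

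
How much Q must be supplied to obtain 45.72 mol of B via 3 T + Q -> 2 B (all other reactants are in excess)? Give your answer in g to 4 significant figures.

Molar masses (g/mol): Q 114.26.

2612 g

n(B) = 45.72 mol
n(Q) = (1/2) × 45.72 = 22.86 mol
mass = 22.86 × 114.26 = 2612 g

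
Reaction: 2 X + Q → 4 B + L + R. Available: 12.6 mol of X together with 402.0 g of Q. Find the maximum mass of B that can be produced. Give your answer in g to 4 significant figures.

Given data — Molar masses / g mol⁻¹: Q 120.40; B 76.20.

1018 g

n(X) = 12.60 mol
n(Q) = 402.0 / 120.40 = 3.339 mol
n/ν → X: 6.300, Q: 3.339; Q is limiting.
n(B) = (4/1) × 3.339 = 13.36 mol
mass = 13.36 × 76.20 = 1018 g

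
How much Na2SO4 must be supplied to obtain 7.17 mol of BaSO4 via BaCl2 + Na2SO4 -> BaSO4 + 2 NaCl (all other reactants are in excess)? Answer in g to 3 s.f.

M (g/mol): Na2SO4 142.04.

n(BaSO4) = 7.170 mol
n(Na2SO4) = (1/1) × 7.170 = 7.170 mol
mass = 7.170 × 142.04 = 1018 g

1020 g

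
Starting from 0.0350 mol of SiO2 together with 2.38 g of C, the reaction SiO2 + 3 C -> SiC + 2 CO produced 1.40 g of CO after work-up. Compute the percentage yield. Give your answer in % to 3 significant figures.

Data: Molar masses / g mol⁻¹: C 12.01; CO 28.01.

n(SiO2) = 0.03500 mol
n(C) = 2.380 / 12.01 = 0.1982 mol
n/ν for SiO2 = 0.03500/1 = 0.03500
n/ν for C = 0.1982/3 = 0.06607
Smallest n/ν is SiO2 → limiting reagent.
theoretical n(CO) = (2/1) × 0.03500 = 0.07000 mol → 1.961 g
% yield = 1.40 / 1.961 × 100 = 71.39 %

71.4 %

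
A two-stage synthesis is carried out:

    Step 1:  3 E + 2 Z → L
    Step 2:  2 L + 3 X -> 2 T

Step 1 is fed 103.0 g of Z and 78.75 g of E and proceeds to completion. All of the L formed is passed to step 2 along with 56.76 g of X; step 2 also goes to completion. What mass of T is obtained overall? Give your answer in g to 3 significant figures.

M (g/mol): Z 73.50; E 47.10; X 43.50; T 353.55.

197 g

Step 1:
n(Z) = 103.0 / 73.50 = 1.401 mol
n(E) = 78.75 / 47.10 = 1.672 mol
n/ν for Z = 1.401/2 = 0.7005
n/ν for E = 1.672/3 = 0.5573
Smallest n/ν is E → limiting reagent.
n(L) produced = (1/3) × 1.672 = 0.5573 mol
Step 2:
n(L) available = 0.5573 mol
n(X) = 56.76 / 43.50 = 1.305 mol
n/ν for L = 0.5573/2 = 0.2787
n/ν for X = 1.305/3 = 0.4350
Smallest n/ν is L → limiting reagent.
n(T) = (2/2) × 0.5573 = 0.5573 mol
mass = 0.5573 × 353.55 = 197.0 g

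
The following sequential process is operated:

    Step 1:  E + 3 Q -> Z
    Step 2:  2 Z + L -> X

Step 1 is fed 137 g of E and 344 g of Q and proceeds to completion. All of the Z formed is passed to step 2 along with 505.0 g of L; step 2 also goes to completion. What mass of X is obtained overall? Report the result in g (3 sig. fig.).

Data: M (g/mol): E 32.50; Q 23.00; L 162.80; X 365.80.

Step 1:
n(E) = 137.0 / 32.50 = 4.215 mol
n(Q) = 344.0 / 23.00 = 14.96 mol
n/ν for E = 4.215/1 = 4.215
n/ν for Q = 14.96/3 = 4.987
Smallest n/ν is E → limiting reagent.
n(Z) produced = (1/1) × 4.215 = 4.215 mol
Step 2:
n(Z) available = 4.215 mol
n(L) = 505.0 / 162.80 = 3.102 mol
n/ν for Z = 4.215/2 = 2.108
n/ν for L = 3.102/1 = 3.102
Smallest n/ν is Z → limiting reagent.
n(X) = (1/2) × 4.215 = 2.108 mol
mass = 2.108 × 365.80 = 771.1 g

771 g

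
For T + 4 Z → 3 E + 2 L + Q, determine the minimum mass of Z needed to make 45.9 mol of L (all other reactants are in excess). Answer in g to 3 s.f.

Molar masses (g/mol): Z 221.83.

20400 g

n(L) = 45.90 mol
n(Z) = (4/2) × 45.90 = 91.80 mol
mass = 91.80 × 221.83 = 20360 g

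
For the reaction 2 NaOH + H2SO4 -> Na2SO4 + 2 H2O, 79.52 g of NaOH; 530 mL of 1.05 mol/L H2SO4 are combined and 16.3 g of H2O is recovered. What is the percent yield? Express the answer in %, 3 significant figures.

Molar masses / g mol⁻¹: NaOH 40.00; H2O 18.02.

81.3 %

n(NaOH) = 79.52 / 40.00 = 1.988 mol
n(H2SO4) = 1.05 × 530.0/1000 = 0.5565 mol
n/ν → NaOH: 0.9940, H2SO4: 0.5565; H2SO4 is limiting.
theoretical n(H2O) = (2/1) × 0.5565 = 1.113 mol → 20.06 g
% yield = 16.3 / 20.06 × 100 = 81.26 %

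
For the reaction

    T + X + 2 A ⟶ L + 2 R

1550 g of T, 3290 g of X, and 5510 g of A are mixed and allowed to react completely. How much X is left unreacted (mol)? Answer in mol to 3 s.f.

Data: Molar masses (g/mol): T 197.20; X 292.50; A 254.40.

3.39 mol

n(T) = 1550 / 197.20 = 7.860 mol
n(X) = 3290 / 292.50 = 11.25 mol
n(A) = 5510 / 254.40 = 21.66 mol
n/ν for T = 7.860/1 = 7.860
n/ν for X = 11.25/1 = 11.25
n/ν for A = 21.66/2 = 10.83
Smallest n/ν is T → limiting reagent.
X consumed = (1/1) × 7.860 = 7.860 mol
X remaining = 11.25 − 7.860 = 3.390 mol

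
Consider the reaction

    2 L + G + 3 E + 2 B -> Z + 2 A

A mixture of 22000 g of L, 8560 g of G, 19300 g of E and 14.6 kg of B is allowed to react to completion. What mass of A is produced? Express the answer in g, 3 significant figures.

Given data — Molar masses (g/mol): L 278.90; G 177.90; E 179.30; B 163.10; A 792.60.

n(L) = 22000 / 278.90 = 78.88 mol
n(G) = 8560 / 177.90 = 48.12 mol
n(E) = 19300 / 179.30 = 107.6 mol
n(B) = 14.60×1000 / 163.10 = 89.52 mol
n/ν for L = 78.88/2 = 39.44
n/ν for G = 48.12/1 = 48.12
n/ν for E = 107.6/3 = 35.87
n/ν for B = 89.52/2 = 44.76
Smallest n/ν is E → limiting reagent.
n(A) = (2/3) × 107.6 = 71.73 mol
mass = 71.73 × 792.60 = 56850 g

56900 g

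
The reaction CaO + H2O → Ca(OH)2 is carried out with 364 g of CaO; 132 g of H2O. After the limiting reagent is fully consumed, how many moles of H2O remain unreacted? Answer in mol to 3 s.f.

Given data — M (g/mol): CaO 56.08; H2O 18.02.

0.834 mol

n(CaO) = 364.0 / 56.08 = 6.491 mol
n(H2O) = 132.0 / 18.02 = 7.325 mol
n/ν for CaO = 6.491/1 = 6.491
n/ν for H2O = 7.325/1 = 7.325
Smallest n/ν is CaO → limiting reagent.
H2O consumed = (1/1) × 6.491 = 6.491 mol
H2O remaining = 7.325 − 6.491 = 0.8340 mol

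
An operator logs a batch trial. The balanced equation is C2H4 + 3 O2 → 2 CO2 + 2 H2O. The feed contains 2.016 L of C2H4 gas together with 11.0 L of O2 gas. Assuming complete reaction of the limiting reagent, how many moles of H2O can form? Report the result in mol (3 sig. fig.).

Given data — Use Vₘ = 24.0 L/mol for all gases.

n(C2H4) = 2.016 / 24.0 = 0.08400 mol
n(O2) = 11.00 / 24.0 = 0.4583 mol
n/ν → C2H4: 0.08400, O2: 0.1528; C2H4 is limiting.
n(H2O) = (2/1) × 0.08400 = 0.1680 mol

0.168 mol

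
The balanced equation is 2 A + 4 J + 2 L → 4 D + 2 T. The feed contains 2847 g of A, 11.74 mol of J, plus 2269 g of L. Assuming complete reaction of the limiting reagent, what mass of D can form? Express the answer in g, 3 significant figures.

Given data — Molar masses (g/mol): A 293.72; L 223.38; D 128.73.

n(A) = 2847 / 293.72 = 9.693 mol
n(J) = 11.74 mol
n(L) = 2269 / 223.38 = 10.16 mol
n/ν for A = 9.693/2 = 4.847
n/ν for J = 11.74/4 = 2.935
n/ν for L = 10.16/2 = 5.080
Smallest n/ν is J → limiting reagent.
n(D) = (4/4) × 11.74 = 11.74 mol
mass = 11.74 × 128.73 = 1511 g

1510 g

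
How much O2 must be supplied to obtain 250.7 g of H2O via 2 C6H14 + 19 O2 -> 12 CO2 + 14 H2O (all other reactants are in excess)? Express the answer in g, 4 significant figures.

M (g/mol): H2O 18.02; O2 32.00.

n(H2O) = 250.7 / 18.02 = 13.91 mol
n(O2) = (19/14) × 13.91 = 18.88 mol
mass = 18.88 × 32.00 = 604.2 g

604.2 g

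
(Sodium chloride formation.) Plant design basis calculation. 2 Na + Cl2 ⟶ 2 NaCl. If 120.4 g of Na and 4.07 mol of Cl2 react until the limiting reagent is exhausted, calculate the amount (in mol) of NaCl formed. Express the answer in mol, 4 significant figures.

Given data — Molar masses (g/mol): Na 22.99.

n(Na) = 120.4 / 22.99 = 5.237 mol
n(Cl2) = 4.070 mol
n/ν → Na: 2.619, Cl2: 4.070; Na is limiting.
n(NaCl) = (2/2) × 5.237 = 5.237 mol

5.237 mol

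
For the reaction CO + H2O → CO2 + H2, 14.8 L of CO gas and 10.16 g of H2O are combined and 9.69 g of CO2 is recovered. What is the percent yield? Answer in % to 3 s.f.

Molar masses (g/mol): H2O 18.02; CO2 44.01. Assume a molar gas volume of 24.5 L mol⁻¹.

n(CO) = 14.80 / 24.5 = 0.6041 mol
n(H2O) = 10.16 / 18.02 = 0.5638 mol
n/ν for CO = 0.6041/1 = 0.6041
n/ν for H2O = 0.5638/1 = 0.5638
Smallest n/ν is H2O → limiting reagent.
theoretical n(CO2) = (1/1) × 0.5638 = 0.5638 mol → 24.81 g
% yield = 9.69 / 24.81 × 100 = 39.06 %

39.1 %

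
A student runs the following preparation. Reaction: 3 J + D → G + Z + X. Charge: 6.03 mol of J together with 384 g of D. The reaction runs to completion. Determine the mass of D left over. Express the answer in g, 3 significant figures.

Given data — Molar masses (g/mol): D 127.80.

127 g

n(J) = 6.030 mol
n(D) = 384.0 / 127.80 = 3.005 mol
n/ν → J: 2.010, D: 3.005; J is limiting.
D consumed = (1/3) × 6.030 = 2.010 mol
D remaining = 3.005 − 2.010 = 0.9950 mol
mass = 0.9950 × 127.80 = 127.2 g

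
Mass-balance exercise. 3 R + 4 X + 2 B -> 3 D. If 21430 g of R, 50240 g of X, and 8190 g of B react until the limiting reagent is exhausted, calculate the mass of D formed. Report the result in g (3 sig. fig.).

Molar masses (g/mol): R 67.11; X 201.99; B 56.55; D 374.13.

n(R) = 21430 / 67.11 = 319.3 mol
n(X) = 50240 / 201.99 = 248.7 mol
n(B) = 8190 / 56.55 = 144.8 mol
n/ν → R: 106.4, X: 62.18, B: 72.40; X is limiting.
n(D) = (3/4) × 248.7 = 186.5 mol
mass = 186.5 × 374.13 = 69780 g

69800 g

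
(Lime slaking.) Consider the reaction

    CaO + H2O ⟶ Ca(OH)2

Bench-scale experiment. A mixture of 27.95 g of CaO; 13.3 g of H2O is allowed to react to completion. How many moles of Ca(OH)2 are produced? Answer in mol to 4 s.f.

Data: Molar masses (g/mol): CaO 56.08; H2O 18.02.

n(CaO) = 27.95 / 56.08 = 0.4984 mol
n(H2O) = 13.30 / 18.02 = 0.7381 mol
n/ν → CaO: 0.4984, H2O: 0.7381; CaO is limiting.
n(Ca(OH)2) = (1/1) × 0.4984 = 0.4984 mol

0.4984 mol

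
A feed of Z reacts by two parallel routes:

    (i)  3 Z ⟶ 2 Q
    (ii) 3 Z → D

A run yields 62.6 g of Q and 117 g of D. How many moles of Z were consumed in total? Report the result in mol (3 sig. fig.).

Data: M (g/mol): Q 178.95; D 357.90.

1.51 mol

n(Q) = 62.6 / 178.95 = 0.3498 mol
n(D) = 117 / 357.90 = 0.3269 mol
n(Z) via (i) = (3/2)×0.3498 = 0.5247 mol
n(Z) via (ii) = (3/1)×0.3269 = 0.9807 mol
total n(Z) = 0.5247 + 0.9807 = 1.505 mol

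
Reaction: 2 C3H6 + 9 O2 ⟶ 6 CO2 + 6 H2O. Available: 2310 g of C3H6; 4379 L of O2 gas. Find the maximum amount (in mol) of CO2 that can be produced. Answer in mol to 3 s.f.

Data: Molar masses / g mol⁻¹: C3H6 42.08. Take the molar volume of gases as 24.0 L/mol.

122 mol

n(C3H6) = 2310 / 42.08 = 54.90 mol
n(O2) = 4379 / 24.0 = 182.5 mol
n/ν for C3H6 = 54.90/2 = 27.45
n/ν for O2 = 182.5/9 = 20.28
Smallest n/ν is O2 → limiting reagent.
n(CO2) = (6/9) × 182.5 = 121.7 mol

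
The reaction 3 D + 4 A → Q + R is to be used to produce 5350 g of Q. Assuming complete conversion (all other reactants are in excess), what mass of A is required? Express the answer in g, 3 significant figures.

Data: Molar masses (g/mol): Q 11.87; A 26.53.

n(Q) = 5350 / 11.87 = 450.7 mol
n(A) = (4/1) × 450.7 = 1803 mol
mass = 1803 × 26.53 = 47830 g

47800 g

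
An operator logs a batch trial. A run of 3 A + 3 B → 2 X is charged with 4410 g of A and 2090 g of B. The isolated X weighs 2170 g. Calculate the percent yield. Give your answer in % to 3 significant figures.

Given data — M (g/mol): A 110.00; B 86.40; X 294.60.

n(A) = 4410 / 110.00 = 40.09 mol
n(B) = 2090 / 86.40 = 24.19 mol
n/ν for A = 40.09/3 = 13.36
n/ν for B = 24.19/3 = 8.063
Smallest n/ν is B → limiting reagent.
theoretical n(X) = (2/3) × 24.19 = 16.13 mol → 4752 g
% yield = 2170 / 4752 × 100 = 45.66 %

45.7 %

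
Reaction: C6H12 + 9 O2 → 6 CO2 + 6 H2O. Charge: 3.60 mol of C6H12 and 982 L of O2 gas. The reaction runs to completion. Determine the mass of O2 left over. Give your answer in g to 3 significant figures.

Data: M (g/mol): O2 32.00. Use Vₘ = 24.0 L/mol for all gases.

273 g

n(C6H12) = 3.600 mol
n(O2) = 982.0 / 24.0 = 40.92 mol
n/ν → C6H12: 3.600, O2: 4.547; C6H12 is limiting.
O2 consumed = (9/1) × 3.600 = 32.40 mol
O2 remaining = 40.92 − 32.40 = 8.520 mol
mass = 8.520 × 32.00 = 272.6 g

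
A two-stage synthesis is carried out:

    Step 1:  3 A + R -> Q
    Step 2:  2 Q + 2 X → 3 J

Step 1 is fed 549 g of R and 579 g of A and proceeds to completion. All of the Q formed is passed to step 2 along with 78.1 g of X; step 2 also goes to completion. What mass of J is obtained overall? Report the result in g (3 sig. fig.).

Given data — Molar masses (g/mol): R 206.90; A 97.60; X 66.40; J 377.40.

Step 1:
n(R) = 549.0 / 206.90 = 2.653 mol
n(A) = 579.0 / 97.60 = 5.932 mol
n/ν for R = 2.653/1 = 2.653
n/ν for A = 5.932/3 = 1.977
Smallest n/ν is A → limiting reagent.
n(Q) produced = (1/3) × 5.932 = 1.977 mol
Step 2:
n(Q) available = 1.977 mol
n(X) = 78.10 / 66.40 = 1.176 mol
n/ν for Q = 1.977/2 = 0.9885
n/ν for X = 1.176/2 = 0.5880
Smallest n/ν is X → limiting reagent.
n(J) = (3/2) × 1.176 = 1.764 mol
mass = 1.764 × 377.40 = 665.7 g

666 g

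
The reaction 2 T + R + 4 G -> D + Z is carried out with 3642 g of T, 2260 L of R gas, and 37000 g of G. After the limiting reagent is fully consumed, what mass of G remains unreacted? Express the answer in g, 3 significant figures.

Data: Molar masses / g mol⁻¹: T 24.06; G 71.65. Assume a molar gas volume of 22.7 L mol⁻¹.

15300 g

n(T) = 3642 / 24.06 = 151.4 mol
n(R) = 2260 / 22.7 = 99.56 mol
n(G) = 37000 / 71.65 = 516.4 mol
n/ν for T = 151.4/2 = 75.70
n/ν for R = 99.56/1 = 99.56
n/ν for G = 516.4/4 = 129.1
Smallest n/ν is T → limiting reagent.
G consumed = (4/2) × 151.4 = 302.8 mol
G remaining = 516.4 − 302.8 = 213.6 mol
mass = 213.6 × 71.65 = 15300 g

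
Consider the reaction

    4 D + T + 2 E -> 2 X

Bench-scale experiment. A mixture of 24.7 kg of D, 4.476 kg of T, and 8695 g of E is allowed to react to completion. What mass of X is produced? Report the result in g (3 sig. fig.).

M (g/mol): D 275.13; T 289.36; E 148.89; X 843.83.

n(D) = 24.70×1000 / 275.13 = 89.78 mol
n(T) = 4.476×1000 / 289.36 = 15.47 mol
n(E) = 8695 / 148.89 = 58.40 mol
n/ν for D = 89.78/4 = 22.45
n/ν for T = 15.47/1 = 15.47
n/ν for E = 58.40/2 = 29.20
Smallest n/ν is T → limiting reagent.
n(X) = (2/1) × 15.47 = 30.94 mol
mass = 30.94 × 843.83 = 26110 g

26100 g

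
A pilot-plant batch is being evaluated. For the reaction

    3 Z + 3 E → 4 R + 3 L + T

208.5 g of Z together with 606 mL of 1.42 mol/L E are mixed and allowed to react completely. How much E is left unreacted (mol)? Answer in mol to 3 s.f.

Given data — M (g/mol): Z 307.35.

0.182 mol

n(Z) = 208.5 / 307.35 = 0.6784 mol
n(E) = 1.42 × 606.0/1000 = 0.8605 mol
n/ν for Z = 0.6784/3 = 0.2261
n/ν for E = 0.8605/3 = 0.2868
Smallest n/ν is Z → limiting reagent.
E consumed = (3/3) × 0.6784 = 0.6784 mol
E remaining = 0.8605 − 0.6784 = 0.1821 mol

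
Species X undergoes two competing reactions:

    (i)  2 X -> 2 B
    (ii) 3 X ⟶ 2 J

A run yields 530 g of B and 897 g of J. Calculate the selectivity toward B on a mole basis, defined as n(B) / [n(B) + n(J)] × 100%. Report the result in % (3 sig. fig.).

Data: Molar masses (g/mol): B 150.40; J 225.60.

47.0 %

n(B) = 530 / 150.40 = 3.524 mol
n(J) = 897 / 225.60 = 3.976 mol
selectivity = 3.524/(3.524+3.976) × 100 = 46.99 %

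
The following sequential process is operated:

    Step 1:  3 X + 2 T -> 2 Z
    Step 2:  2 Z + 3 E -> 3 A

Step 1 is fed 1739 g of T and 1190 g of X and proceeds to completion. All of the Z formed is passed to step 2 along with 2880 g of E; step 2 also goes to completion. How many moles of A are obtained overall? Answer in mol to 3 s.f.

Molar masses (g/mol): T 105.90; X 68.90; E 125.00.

17.3 mol

Step 1:
n(T) = 1739 / 105.90 = 16.42 mol
n(X) = 1190 / 68.90 = 17.27 mol
n/ν for T = 16.42/2 = 8.210
n/ν for X = 17.27/3 = 5.757
Smallest n/ν is X → limiting reagent.
n(Z) produced = (2/3) × 17.27 = 11.51 mol
Step 2:
n(Z) available = 11.51 mol
n(E) = 2880 / 125.00 = 23.04 mol
n/ν for Z = 11.51/2 = 5.755
n/ν for E = 23.04/3 = 7.680
Smallest n/ν is Z → limiting reagent.
n(A) = (3/2) × 11.51 = 17.27 mol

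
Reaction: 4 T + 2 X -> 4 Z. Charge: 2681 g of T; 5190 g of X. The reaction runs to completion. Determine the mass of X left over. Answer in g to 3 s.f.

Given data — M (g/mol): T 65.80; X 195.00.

1220 g

n(T) = 2681 / 65.80 = 40.74 mol
n(X) = 5190 / 195.00 = 26.62 mol
n/ν → T: 10.19, X: 13.31; T is limiting.
X consumed = (2/4) × 40.74 = 20.37 mol
X remaining = 26.62 − 20.37 = 6.250 mol
mass = 6.250 × 195.00 = 1219 g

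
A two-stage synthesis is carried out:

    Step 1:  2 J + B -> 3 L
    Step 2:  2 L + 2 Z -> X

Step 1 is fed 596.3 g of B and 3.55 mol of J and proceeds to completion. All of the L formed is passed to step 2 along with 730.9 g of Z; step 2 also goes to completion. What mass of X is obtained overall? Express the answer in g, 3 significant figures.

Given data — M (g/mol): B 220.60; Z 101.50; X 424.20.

1130 g

Step 1:
n(B) = 596.3 / 220.60 = 2.703 mol
n(J) = 3.550 mol
n/ν → B: 2.703, J: 1.775; J is limiting.
n(L) produced = (3/2) × 3.550 = 5.325 mol
Step 2:
n(L) available = 5.325 mol
n(Z) = 730.9 / 101.50 = 7.201 mol
n/ν → L: 2.663, Z: 3.601; L is limiting.
n(X) = (1/2) × 5.325 = 2.663 mol
mass = 2.663 × 424.20 = 1130 g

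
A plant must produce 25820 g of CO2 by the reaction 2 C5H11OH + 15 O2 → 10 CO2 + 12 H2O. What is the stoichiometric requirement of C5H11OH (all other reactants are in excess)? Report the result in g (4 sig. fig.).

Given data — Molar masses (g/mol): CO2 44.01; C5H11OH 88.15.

n(CO2) = 25820 / 44.01 = 586.7 mol
n(C5H11OH) = (2/10) × 586.7 = 117.3 mol
mass = 117.3 × 88.15 = 10340 g

10340 g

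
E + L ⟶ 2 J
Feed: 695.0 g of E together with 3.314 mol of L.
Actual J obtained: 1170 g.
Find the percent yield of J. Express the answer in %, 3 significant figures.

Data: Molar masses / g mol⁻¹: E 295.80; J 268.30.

92.8 %

n(E) = 695.0 / 295.80 = 2.350 mol
n(L) = 3.314 mol
n/ν → E: 2.350, L: 3.314; E is limiting.
theoretical n(J) = (2/1) × 2.350 = 4.700 mol → 1261 g
% yield = 1170 / 1261 × 100 = 92.78 %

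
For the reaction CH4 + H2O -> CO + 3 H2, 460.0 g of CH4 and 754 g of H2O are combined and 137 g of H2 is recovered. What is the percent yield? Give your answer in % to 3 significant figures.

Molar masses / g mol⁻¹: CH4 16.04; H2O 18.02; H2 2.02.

78.8 %

n(CH4) = 460.0 / 16.04 = 28.68 mol
n(H2O) = 754.0 / 18.02 = 41.84 mol
n/ν for CH4 = 28.68/1 = 28.68
n/ν for H2O = 41.84/1 = 41.84
Smallest n/ν is CH4 → limiting reagent.
theoretical n(H2) = (3/1) × 28.68 = 86.04 mol → 173.8 g
% yield = 137 / 173.8 × 100 = 78.83 %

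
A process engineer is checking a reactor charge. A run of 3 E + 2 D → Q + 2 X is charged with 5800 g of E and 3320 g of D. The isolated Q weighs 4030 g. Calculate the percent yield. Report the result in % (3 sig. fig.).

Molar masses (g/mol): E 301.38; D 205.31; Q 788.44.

n(E) = 5800 / 301.38 = 19.24 mol
n(D) = 3320 / 205.31 = 16.17 mol
n/ν for E = 19.24/3 = 6.413
n/ν for D = 16.17/2 = 8.085
Smallest n/ν is E → limiting reagent.
theoretical n(Q) = (1/3) × 19.24 = 6.413 mol → 5056 g
% yield = 4030 / 5056 × 100 = 79.71 %

79.7 %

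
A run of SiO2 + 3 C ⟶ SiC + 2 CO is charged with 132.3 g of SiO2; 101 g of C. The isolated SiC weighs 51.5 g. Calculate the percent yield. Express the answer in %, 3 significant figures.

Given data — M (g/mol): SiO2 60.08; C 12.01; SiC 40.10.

58.3 %

n(SiO2) = 132.3 / 60.08 = 2.202 mol
n(C) = 101.0 / 12.01 = 8.410 mol
n/ν → SiO2: 2.202, C: 2.803; SiO2 is limiting.
theoretical n(SiC) = (1/1) × 2.202 = 2.202 mol → 88.30 g
% yield = 51.5 / 88.30 × 100 = 58.32 %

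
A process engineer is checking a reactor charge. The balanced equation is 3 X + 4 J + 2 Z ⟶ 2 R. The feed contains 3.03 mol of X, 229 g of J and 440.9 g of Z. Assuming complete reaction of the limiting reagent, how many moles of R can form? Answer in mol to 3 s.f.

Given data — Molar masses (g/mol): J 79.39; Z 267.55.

1.44 mol

n(X) = 3.030 mol
n(J) = 229.0 / 79.39 = 2.884 mol
n(Z) = 440.9 / 267.55 = 1.648 mol
n/ν → X: 1.010, J: 0.7210, Z: 0.8240; J is limiting.
n(R) = (2/4) × 2.884 = 1.442 mol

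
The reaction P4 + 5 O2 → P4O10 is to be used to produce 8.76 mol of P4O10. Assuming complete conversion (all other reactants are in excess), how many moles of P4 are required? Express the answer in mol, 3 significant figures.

n(P4O10) = 8.760 mol
n(P4) = (1/1) × 8.760 = 8.760 mol

8.76 mol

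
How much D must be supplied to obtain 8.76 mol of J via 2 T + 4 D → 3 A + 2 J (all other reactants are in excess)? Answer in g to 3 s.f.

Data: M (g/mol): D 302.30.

5300 g

n(J) = 8.760 mol
n(D) = (4/2) × 8.760 = 17.52 mol
mass = 17.52 × 302.30 = 5296 g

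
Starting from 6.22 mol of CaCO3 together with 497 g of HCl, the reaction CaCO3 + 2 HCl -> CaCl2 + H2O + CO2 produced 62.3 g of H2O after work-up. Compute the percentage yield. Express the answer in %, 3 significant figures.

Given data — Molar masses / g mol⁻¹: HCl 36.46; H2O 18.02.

n(CaCO3) = 6.220 mol
n(HCl) = 497.0 / 36.46 = 13.63 mol
n/ν for CaCO3 = 6.220/1 = 6.220
n/ν for HCl = 13.63/2 = 6.815
Smallest n/ν is CaCO3 → limiting reagent.
theoretical n(H2O) = (1/1) × 6.220 = 6.220 mol → 112.1 g
% yield = 62.3 / 112.1 × 100 = 55.58 %

55.6 %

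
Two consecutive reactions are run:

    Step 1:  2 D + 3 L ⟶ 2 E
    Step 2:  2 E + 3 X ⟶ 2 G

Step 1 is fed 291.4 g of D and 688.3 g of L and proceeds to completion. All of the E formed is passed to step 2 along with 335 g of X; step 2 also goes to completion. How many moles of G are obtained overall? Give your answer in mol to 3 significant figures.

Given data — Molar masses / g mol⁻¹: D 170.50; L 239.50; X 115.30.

Step 1:
n(D) = 291.4 / 170.50 = 1.709 mol
n(L) = 688.3 / 239.50 = 2.874 mol
n/ν for D = 1.709/2 = 0.8545
n/ν for L = 2.874/3 = 0.9580
Smallest n/ν is D → limiting reagent.
n(E) produced = (2/2) × 1.709 = 1.709 mol
Step 2:
n(E) available = 1.709 mol
n(X) = 335.0 / 115.30 = 2.905 mol
n/ν for E = 1.709/2 = 0.8545
n/ν for X = 2.905/3 = 0.9683
Smallest n/ν is E → limiting reagent.
n(G) = (2/2) × 1.709 = 1.709 mol

1.71 mol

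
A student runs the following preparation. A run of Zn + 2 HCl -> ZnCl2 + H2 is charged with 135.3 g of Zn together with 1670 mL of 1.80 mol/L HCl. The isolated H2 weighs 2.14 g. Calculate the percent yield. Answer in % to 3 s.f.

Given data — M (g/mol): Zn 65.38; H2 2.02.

70.5 %

n(Zn) = 135.3 / 65.38 = 2.069 mol
n(HCl) = 1.80 × 1670/1000 = 3.006 mol
n/ν for Zn = 2.069/1 = 2.069
n/ν for HCl = 3.006/2 = 1.503
Smallest n/ν is HCl → limiting reagent.
theoretical n(H2) = (1/2) × 3.006 = 1.503 mol → 3.036 g
% yield = 2.14 / 3.036 × 100 = 70.49 %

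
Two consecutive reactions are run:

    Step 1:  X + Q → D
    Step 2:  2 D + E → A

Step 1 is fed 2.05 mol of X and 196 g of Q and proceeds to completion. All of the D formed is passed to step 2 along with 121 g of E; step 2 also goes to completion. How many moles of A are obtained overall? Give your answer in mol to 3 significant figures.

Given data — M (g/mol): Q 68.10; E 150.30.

0.805 mol

Step 1:
n(X) = 2.050 mol
n(Q) = 196.0 / 68.10 = 2.878 mol
n/ν → X: 2.050, Q: 2.878; X is limiting.
n(D) produced = (1/1) × 2.050 = 2.050 mol
Step 2:
n(D) available = 2.050 mol
n(E) = 121.0 / 150.30 = 0.8051 mol
n/ν → D: 1.025, E: 0.8051; E is limiting.
n(A) = (1/1) × 0.8051 = 0.8051 mol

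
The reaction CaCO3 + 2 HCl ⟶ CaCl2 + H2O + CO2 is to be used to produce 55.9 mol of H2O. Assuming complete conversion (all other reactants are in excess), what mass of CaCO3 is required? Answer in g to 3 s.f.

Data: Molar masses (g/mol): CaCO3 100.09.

n(H2O) = 55.90 mol
n(CaCO3) = (1/1) × 55.90 = 55.90 mol
mass = 55.90 × 100.09 = 5595 g

5600 g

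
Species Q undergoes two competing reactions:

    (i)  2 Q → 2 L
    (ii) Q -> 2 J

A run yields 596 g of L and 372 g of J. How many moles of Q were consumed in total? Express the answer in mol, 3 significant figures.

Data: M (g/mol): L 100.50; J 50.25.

9.63 mol

n(L) = 596 / 100.50 = 5.930 mol
n(J) = 372 / 50.25 = 7.403 mol
n(Q) via (i) = (2/2)×5.930 = 5.930 mol
n(Q) via (ii) = (1/2)×7.403 = 3.702 mol
total n(Q) = 5.930 + 3.702 = 9.632 mol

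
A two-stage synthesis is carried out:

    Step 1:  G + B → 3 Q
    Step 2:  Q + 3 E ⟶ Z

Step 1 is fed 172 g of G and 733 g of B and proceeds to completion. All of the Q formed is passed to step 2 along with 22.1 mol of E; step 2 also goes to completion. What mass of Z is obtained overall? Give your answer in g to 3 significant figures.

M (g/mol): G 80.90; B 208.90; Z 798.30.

5090 g

Step 1:
n(G) = 172.0 / 80.90 = 2.126 mol
n(B) = 733.0 / 208.90 = 3.509 mol
n/ν for G = 2.126/1 = 2.126
n/ν for B = 3.509/1 = 3.509
Smallest n/ν is G → limiting reagent.
n(Q) produced = (3/1) × 2.126 = 6.378 mol
Step 2:
n(Q) available = 6.378 mol
n(E) = 22.10 mol
n/ν for Q = 6.378/1 = 6.378
n/ν for E = 22.10/3 = 7.367
Smallest n/ν is Q → limiting reagent.
n(Z) = (1/1) × 6.378 = 6.378 mol
mass = 6.378 × 798.30 = 5092 g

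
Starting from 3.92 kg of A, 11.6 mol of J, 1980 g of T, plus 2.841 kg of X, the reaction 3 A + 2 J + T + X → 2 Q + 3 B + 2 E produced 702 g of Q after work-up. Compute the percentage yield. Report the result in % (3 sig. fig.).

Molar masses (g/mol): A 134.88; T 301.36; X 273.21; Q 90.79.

n(A) = 3.920×1000 / 134.88 = 29.06 mol
n(J) = 11.60 mol
n(T) = 1980 / 301.36 = 6.570 mol
n(X) = 2.841×1000 / 273.21 = 10.40 mol
n/ν → A: 9.687, J: 5.800, T: 6.570, X: 10.40; J is limiting.
theoretical n(Q) = (2/2) × 11.60 = 11.60 mol → 1053 g
% yield = 702 / 1053 × 100 = 66.67 %

66.7 %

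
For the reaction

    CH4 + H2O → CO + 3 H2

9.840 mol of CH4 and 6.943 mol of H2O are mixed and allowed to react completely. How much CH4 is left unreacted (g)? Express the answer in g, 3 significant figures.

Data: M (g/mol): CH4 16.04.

n(CH4) = 9.840 mol
n(H2O) = 6.943 mol
n/ν for CH4 = 9.840/1 = 9.840
n/ν for H2O = 6.943/1 = 6.943
Smallest n/ν is H2O → limiting reagent.
CH4 consumed = (1/1) × 6.943 = 6.943 mol
CH4 remaining = 9.840 − 6.943 = 2.897 mol
mass = 2.897 × 16.04 = 46.47 g

46.5 g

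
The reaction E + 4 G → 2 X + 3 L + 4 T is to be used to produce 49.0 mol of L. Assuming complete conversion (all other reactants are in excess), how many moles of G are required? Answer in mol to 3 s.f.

n(L) = 49.00 mol
n(G) = (4/3) × 49.00 = 65.33 mol

65.3 mol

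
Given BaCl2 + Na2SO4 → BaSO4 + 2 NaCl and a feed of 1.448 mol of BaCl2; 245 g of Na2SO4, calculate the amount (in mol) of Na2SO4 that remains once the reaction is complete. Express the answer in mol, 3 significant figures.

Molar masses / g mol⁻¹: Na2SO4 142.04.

0.277 mol

n(BaCl2) = 1.448 mol
n(Na2SO4) = 245.0 / 142.04 = 1.725 mol
n/ν → BaCl2: 1.448, Na2SO4: 1.725; BaCl2 is limiting.
Na2SO4 consumed = (1/1) × 1.448 = 1.448 mol
Na2SO4 remaining = 1.725 − 1.448 = 0.2770 mol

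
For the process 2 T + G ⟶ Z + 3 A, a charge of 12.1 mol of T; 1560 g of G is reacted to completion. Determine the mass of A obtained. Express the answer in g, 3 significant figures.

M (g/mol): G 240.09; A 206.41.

3750 g

n(T) = 12.10 mol
n(G) = 1560 / 240.09 = 6.498 mol
n/ν → T: 6.050, G: 6.498; T is limiting.
n(A) = (3/2) × 12.10 = 18.15 mol
mass = 18.15 × 206.41 = 3746 g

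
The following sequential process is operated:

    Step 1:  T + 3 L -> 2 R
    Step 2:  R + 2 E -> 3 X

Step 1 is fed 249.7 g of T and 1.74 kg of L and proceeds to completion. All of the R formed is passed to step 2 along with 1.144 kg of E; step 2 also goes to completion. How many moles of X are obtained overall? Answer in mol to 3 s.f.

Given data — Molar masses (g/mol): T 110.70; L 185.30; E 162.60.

Step 1:
n(T) = 249.7 / 110.70 = 2.256 mol
n(L) = 1.740×1000 / 185.30 = 9.390 mol
n/ν for T = 2.256/1 = 2.256
n/ν for L = 9.390/3 = 3.130
Smallest n/ν is T → limiting reagent.
n(R) produced = (2/1) × 2.256 = 4.512 mol
Step 2:
n(R) available = 4.512 mol
n(E) = 1.144×1000 / 162.60 = 7.036 mol
n/ν for R = 4.512/1 = 4.512
n/ν for E = 7.036/2 = 3.518
Smallest n/ν is E → limiting reagent.
n(X) = (3/2) × 7.036 = 10.55 mol

10.6 mol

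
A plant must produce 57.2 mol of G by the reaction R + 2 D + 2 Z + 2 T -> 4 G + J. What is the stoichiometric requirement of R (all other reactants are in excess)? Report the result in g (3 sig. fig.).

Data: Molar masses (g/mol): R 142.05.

2030 g

n(G) = 57.20 mol
n(R) = (1/4) × 57.20 = 14.30 mol
mass = 14.30 × 142.05 = 2031 g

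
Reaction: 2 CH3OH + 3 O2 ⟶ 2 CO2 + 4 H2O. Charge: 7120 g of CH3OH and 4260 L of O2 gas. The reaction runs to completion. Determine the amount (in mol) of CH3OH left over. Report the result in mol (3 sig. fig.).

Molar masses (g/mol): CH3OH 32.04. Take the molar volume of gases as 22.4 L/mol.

n(CH3OH) = 7120 / 32.04 = 222.2 mol
n(O2) = 4260 / 22.4 = 190.2 mol
n/ν for CH3OH = 222.2/2 = 111.1
n/ν for O2 = 190.2/3 = 63.40
Smallest n/ν is O2 → limiting reagent.
CH3OH consumed = (2/3) × 190.2 = 126.8 mol
CH3OH remaining = 222.2 − 126.8 = 95.40 mol

95.4 mol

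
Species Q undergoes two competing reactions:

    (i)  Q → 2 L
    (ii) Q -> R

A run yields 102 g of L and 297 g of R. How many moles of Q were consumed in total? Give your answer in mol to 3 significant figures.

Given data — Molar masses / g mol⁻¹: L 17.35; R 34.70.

n(L) = 102 / 17.35 = 5.879 mol
n(R) = 297 / 34.70 = 8.559 mol
n(Q) via (i) = (1/2)×5.879 = 2.940 mol
n(Q) via (ii) = (1/1)×8.559 = 8.559 mol
total n(Q) = 2.940 + 8.559 = 11.50 mol

11.5 mol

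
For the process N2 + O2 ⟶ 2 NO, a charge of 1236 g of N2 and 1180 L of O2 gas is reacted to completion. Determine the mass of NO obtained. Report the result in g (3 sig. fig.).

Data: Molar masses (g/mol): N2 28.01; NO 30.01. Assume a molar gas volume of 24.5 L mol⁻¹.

2650 g

n(N2) = 1236 / 28.01 = 44.13 mol
n(O2) = 1180 / 24.5 = 48.16 mol
n/ν for N2 = 44.13/1 = 44.13
n/ν for O2 = 48.16/1 = 48.16
Smallest n/ν is N2 → limiting reagent.
n(NO) = (2/1) × 44.13 = 88.26 mol
mass = 88.26 × 30.01 = 2649 g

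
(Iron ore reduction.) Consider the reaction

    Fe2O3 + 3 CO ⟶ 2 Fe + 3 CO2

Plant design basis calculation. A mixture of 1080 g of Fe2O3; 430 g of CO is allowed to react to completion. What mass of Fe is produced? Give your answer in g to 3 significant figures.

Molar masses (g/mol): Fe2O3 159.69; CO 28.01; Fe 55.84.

571 g

n(Fe2O3) = 1080 / 159.69 = 6.763 mol
n(CO) = 430.0 / 28.01 = 15.35 mol
n/ν for Fe2O3 = 6.763/1 = 6.763
n/ν for CO = 15.35/3 = 5.117
Smallest n/ν is CO → limiting reagent.
n(Fe) = (2/3) × 15.35 = 10.23 mol
mass = 10.23 × 55.84 = 571.2 g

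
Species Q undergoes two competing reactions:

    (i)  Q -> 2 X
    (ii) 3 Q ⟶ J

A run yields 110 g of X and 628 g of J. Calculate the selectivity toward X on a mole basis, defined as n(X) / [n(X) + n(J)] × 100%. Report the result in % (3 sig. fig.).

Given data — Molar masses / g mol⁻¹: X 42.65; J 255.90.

n(X) = 110 / 42.65 = 2.579 mol
n(J) = 628 / 255.90 = 2.454 mol
selectivity = 2.579/(2.579+2.454) × 100 = 51.24 %

51.2 %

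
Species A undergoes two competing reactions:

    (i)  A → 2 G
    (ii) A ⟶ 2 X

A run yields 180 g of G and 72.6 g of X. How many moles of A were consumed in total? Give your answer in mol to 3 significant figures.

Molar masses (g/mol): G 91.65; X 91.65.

n(G) = 180 / 91.65 = 1.964 mol
n(X) = 72.6 / 91.65 = 0.7921 mol
n(A) via (i) = (1/2)×1.964 = 0.9820 mol
n(A) via (ii) = (1/2)×0.7921 = 0.3961 mol
total n(A) = 0.9820 + 0.3961 = 1.378 mol

1.38 mol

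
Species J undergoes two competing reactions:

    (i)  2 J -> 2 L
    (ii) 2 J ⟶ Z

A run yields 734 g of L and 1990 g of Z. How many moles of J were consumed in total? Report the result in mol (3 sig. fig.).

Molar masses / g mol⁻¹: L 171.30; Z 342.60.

n(L) = 734 / 171.30 = 4.285 mol
n(Z) = 1990 / 342.60 = 5.809 mol
n(J) via (i) = (2/2)×4.285 = 4.285 mol
n(J) via (ii) = (2/1)×5.809 = 11.62 mol
total n(J) = 4.285 + 11.62 = 15.91 mol

15.9 mol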